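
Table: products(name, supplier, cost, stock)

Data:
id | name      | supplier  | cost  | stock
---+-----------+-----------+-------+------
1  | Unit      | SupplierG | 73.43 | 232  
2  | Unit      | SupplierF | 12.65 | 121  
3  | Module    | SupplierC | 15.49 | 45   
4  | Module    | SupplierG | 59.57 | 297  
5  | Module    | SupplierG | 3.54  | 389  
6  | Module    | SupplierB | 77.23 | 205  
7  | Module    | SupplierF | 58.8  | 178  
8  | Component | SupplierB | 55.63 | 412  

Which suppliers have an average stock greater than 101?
SELECT supplier, AVG(stock)
FROM products
GROUP BY supplier
HAVING AVG(stock) > 101

Result:
  SupplierB: avg=308.50
  SupplierF: avg=149.50
  SupplierG: avg=306.00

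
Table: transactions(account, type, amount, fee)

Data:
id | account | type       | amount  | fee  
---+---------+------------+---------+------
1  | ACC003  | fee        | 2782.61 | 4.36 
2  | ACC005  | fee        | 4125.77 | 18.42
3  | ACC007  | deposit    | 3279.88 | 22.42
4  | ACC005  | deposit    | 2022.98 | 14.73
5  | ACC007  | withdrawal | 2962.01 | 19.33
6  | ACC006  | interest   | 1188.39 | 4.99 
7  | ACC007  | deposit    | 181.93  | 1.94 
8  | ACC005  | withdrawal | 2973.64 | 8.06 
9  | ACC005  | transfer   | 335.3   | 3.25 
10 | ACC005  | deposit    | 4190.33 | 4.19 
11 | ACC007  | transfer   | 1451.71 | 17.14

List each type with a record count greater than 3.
SELECT type, COUNT(*) as cnt
FROM transactions
GROUP BY type
HAVING COUNT(*) > 3

Result:
  deposit: 4

Note: HAVING filters groups after aggregation, WHERE filters rows before.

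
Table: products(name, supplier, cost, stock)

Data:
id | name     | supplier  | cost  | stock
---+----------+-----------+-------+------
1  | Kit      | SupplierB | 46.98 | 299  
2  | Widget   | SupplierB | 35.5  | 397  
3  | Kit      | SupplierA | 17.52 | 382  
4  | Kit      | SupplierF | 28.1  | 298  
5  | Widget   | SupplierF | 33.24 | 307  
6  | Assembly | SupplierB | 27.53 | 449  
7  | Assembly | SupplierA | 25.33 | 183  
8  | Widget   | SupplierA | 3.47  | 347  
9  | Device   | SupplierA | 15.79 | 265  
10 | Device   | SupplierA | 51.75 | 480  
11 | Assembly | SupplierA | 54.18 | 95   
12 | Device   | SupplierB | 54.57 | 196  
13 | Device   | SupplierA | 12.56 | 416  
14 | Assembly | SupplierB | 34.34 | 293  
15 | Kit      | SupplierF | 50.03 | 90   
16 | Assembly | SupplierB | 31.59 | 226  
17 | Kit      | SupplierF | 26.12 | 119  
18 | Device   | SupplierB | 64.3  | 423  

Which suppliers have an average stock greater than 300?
SELECT supplier, AVG(stock)
FROM products
GROUP BY supplier
HAVING AVG(stock) > 300

Result:
  SupplierA: avg=309.71
  SupplierB: avg=326.14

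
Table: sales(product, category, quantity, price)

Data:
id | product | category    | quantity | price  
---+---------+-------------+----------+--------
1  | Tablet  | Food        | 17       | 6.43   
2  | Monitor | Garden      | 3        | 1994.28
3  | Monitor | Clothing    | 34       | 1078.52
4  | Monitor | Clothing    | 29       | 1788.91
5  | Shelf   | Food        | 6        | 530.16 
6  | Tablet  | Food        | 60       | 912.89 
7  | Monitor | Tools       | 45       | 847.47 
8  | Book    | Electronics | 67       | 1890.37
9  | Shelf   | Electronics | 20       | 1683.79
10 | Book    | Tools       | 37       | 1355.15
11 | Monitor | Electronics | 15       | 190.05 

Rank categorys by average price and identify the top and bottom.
SELECT category, AVG(price)
FROM sales
GROUP BY category
ORDER BY AVG(price)

All groups:
  Food: 483.16
  Tools: 1101.31
  Electronics: 1254.74
  Clothing: 1433.72
  Garden: 1994.28

Highest: Garden (1994.28)
Lowest: Food (483.16)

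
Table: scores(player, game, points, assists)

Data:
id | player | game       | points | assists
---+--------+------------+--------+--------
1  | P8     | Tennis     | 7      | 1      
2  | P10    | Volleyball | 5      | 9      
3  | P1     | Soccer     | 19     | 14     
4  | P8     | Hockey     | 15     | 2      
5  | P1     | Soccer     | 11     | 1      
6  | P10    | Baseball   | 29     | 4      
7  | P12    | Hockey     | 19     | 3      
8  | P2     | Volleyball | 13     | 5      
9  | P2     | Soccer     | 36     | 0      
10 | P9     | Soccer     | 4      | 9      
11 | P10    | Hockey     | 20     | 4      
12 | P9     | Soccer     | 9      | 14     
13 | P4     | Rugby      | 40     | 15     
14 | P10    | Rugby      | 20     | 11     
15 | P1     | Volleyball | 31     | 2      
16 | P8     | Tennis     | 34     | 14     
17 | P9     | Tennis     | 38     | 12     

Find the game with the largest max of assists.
SELECT game, MAX(assists) as val
FROM scores
GROUP BY game
ORDER BY val DESC
LIMIT 1

Result: Rugby with max(assists) = 15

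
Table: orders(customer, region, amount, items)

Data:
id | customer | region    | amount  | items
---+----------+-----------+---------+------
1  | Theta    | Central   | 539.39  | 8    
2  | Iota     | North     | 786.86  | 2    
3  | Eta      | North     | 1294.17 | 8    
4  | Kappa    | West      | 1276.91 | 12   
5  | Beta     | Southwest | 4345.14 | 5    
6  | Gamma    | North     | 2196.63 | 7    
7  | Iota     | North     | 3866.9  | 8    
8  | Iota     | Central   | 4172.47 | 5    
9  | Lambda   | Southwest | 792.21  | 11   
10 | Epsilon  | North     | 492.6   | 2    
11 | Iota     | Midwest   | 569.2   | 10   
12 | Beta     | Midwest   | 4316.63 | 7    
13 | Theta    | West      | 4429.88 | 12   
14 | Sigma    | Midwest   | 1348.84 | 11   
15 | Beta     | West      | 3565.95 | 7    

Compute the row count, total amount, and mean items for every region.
SELECT region,
       COUNT(*) as cnt,
       SUM(amount) as total_amount,
       AVG(items) as avg_items
FROM orders
GROUP BY region

Result:
  Central: 2 records, 4711.86 total amount, 6.50 avg items
  Midwest: 3 records, 6234.67 total amount, 9.33 avg items
  North: 5 records, 8637.16 total amount, 5.40 avg items
  Southwest: 2 records, 5137.35 total amount, 8.00 avg items
  West: 3 records, 9272.74 total amount, 10.33 avg items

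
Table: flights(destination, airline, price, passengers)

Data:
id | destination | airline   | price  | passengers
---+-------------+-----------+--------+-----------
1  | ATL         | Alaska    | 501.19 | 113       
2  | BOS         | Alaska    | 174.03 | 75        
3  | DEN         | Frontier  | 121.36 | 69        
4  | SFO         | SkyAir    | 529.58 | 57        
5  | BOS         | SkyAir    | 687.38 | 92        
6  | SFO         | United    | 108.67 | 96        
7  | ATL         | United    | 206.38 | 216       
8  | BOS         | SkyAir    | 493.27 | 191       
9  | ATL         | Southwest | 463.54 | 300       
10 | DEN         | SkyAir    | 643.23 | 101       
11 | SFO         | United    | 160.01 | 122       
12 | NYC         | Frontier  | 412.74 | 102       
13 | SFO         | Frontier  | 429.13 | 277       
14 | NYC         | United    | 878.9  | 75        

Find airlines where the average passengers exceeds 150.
SELECT airline, AVG(passengers)
FROM flights
GROUP BY airline
HAVING AVG(passengers) > 150

Result:
  Southwest: avg=300.00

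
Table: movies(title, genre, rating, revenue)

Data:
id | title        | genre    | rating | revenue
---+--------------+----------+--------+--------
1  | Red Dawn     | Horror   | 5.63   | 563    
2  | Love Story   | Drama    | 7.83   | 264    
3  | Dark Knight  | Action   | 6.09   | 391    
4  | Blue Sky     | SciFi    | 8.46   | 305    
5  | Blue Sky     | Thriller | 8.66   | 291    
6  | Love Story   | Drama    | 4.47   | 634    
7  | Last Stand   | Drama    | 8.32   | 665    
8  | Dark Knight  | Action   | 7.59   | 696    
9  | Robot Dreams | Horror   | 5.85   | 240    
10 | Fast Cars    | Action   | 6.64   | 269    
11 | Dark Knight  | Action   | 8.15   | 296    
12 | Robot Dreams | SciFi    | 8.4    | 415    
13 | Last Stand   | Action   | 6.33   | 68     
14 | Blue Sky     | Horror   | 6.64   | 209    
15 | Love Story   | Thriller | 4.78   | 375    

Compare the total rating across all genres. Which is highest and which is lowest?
SELECT genre, SUM(rating)
FROM movies
GROUP BY genre
ORDER BY SUM(rating)

All groups:
  Thriller: 13.44
  SciFi: 16.86
  Horror: 18.12
  Drama: 20.62
  Action: 34.80

Highest: Action (34.80)
Lowest: Thriller (13.44)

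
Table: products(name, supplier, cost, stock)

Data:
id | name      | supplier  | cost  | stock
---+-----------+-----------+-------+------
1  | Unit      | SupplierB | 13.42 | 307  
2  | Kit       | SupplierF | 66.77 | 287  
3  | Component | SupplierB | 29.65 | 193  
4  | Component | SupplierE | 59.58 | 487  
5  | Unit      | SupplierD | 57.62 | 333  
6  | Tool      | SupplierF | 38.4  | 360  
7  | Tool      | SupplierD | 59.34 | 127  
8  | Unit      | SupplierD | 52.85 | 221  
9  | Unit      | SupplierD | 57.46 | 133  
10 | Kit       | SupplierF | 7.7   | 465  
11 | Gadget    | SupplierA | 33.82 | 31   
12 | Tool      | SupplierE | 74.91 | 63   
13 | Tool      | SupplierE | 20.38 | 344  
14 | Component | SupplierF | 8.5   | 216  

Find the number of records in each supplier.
SELECT supplier, COUNT(*) as count
FROM products
GROUP BY supplier

Result:
  SupplierA: 1
  SupplierB: 2
  SupplierD: 4
  SupplierE: 3
  SupplierF: 4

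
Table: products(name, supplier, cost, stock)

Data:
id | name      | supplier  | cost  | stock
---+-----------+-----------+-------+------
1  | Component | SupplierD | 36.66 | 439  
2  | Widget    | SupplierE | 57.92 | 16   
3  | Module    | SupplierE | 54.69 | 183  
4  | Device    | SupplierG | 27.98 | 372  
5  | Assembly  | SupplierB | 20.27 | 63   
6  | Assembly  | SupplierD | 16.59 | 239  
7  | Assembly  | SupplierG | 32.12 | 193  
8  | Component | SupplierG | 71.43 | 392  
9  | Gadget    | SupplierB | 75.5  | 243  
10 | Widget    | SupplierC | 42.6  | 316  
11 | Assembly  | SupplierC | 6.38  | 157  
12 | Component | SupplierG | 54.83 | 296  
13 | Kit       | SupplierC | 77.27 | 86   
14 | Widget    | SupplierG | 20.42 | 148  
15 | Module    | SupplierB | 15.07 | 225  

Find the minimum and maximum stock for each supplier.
SELECT supplier, MIN(stock), MAX(stock)
FROM products
GROUP BY supplier

Result:
  SupplierB: min=63, max=243
  SupplierC: min=86, max=316
  SupplierD: min=239, max=439
  SupplierE: min=16, max=183
  SupplierG: min=148, max=392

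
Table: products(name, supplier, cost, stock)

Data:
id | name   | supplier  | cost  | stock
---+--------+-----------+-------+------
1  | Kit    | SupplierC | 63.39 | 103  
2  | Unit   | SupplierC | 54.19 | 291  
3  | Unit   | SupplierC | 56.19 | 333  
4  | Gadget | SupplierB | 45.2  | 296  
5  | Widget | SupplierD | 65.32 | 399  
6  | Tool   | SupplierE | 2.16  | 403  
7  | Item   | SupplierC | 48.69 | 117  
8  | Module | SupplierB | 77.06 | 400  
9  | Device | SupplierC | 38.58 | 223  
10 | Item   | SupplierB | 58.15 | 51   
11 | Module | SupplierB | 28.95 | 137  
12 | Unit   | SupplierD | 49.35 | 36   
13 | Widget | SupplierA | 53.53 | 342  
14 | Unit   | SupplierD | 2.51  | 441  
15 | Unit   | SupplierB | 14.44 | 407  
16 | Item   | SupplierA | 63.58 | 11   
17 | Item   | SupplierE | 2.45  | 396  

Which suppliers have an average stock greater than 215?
SELECT supplier, AVG(stock)
FROM products
GROUP BY supplier
HAVING AVG(stock) > 215

Result:
  SupplierB: avg=258.20
  SupplierD: avg=292.00
  SupplierE: avg=399.50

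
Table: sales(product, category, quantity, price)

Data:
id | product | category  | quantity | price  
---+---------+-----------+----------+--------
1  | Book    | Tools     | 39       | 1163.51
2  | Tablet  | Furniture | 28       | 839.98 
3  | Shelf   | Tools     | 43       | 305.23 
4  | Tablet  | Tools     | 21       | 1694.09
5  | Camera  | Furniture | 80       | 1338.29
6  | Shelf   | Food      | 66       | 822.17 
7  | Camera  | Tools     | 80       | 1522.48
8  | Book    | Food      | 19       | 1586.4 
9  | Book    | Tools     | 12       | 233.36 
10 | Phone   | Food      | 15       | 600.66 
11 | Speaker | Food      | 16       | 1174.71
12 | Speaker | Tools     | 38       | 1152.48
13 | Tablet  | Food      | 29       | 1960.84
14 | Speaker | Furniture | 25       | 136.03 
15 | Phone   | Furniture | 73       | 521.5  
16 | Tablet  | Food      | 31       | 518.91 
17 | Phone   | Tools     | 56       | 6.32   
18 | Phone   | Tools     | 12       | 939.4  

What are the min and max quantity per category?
SELECT category, MIN(quantity), MAX(quantity)
FROM sales
GROUP BY category

Result:
  Food: min=15, max=66
  Furniture: min=25, max=80
  Tools: min=12, max=80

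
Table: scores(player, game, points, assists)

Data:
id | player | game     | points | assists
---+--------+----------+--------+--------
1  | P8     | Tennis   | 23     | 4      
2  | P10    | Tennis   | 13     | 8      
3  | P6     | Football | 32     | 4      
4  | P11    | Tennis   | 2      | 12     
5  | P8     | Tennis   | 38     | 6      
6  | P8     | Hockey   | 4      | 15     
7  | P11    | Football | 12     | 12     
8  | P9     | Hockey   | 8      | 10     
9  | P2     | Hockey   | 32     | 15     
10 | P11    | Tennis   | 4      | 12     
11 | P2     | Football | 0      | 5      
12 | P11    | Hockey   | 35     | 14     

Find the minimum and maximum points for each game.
SELECT game, MIN(points), MAX(points)
FROM scores
GROUP BY game

Result:
  Football: min=0, max=32
  Hockey: min=4, max=35
  Tennis: min=2, max=38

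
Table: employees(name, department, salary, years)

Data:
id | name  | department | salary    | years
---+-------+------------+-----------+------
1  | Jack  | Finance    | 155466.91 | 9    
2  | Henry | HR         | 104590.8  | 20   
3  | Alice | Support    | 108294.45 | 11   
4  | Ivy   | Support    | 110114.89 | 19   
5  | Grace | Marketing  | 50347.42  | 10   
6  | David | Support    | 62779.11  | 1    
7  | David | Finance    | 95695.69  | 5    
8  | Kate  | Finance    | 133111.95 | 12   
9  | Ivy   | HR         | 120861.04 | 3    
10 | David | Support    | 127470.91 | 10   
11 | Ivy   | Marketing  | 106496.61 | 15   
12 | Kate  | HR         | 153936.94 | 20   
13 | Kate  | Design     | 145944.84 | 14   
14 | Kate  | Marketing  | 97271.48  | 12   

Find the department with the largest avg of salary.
SELECT department, AVG(salary) as val
FROM employees
GROUP BY department
ORDER BY val DESC
LIMIT 1

Result: Design with avg(salary) = 145944.84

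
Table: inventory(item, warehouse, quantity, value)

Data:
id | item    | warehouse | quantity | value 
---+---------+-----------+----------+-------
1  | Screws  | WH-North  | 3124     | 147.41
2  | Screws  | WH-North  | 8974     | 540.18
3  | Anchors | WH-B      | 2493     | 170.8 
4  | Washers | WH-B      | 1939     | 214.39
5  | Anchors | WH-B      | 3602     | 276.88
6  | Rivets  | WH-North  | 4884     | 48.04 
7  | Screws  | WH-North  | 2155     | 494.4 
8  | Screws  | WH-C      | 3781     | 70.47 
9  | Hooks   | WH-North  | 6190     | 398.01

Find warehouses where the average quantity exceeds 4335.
SELECT warehouse, AVG(quantity)
FROM inventory
GROUP BY warehouse
HAVING AVG(quantity) > 4335

Result:
  WH-North: avg=5065.40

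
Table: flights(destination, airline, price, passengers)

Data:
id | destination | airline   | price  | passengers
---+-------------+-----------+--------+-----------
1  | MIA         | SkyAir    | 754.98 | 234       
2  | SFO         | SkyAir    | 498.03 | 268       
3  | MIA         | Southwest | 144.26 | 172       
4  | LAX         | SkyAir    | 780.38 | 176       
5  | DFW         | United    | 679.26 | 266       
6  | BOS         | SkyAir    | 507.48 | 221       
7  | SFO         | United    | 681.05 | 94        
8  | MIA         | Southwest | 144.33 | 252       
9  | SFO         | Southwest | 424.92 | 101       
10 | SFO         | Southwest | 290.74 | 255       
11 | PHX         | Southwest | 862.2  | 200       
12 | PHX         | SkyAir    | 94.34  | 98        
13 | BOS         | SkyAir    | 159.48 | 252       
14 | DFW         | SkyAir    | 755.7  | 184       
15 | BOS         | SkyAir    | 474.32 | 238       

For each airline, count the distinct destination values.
SELECT airline, COUNT(DISTINCT destination)
FROM flights
GROUP BY airline

Result:
  SkyAir: 6 distinct
  Southwest: 3 distinct
  United: 2 distinct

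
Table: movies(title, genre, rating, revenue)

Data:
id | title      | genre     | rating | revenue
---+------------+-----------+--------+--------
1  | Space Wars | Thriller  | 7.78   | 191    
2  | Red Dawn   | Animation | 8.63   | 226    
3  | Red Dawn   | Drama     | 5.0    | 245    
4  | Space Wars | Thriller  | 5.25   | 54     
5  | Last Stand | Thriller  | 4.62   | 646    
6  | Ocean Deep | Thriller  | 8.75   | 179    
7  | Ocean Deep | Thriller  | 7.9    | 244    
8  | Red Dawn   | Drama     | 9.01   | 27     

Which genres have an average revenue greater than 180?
SELECT genre, AVG(revenue)
FROM movies
GROUP BY genre
HAVING AVG(revenue) > 180

Result:
  Animation: avg=226.00
  Thriller: avg=262.80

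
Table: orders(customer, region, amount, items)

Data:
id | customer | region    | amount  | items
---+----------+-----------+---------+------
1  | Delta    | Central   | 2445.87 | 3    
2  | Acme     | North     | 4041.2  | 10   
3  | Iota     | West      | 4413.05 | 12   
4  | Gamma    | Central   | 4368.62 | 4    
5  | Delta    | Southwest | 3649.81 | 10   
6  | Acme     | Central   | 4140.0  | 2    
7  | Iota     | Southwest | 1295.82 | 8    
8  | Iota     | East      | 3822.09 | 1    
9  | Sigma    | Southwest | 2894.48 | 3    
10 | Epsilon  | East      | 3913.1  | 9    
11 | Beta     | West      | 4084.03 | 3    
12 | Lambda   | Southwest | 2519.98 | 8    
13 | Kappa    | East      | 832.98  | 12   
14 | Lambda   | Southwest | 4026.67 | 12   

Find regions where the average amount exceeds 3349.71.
SELECT region, AVG(amount)
FROM orders
GROUP BY region
HAVING AVG(amount) > 3349.71

Result:
  Central: avg=3651.50
  North: avg=4041.20
  West: avg=4248.54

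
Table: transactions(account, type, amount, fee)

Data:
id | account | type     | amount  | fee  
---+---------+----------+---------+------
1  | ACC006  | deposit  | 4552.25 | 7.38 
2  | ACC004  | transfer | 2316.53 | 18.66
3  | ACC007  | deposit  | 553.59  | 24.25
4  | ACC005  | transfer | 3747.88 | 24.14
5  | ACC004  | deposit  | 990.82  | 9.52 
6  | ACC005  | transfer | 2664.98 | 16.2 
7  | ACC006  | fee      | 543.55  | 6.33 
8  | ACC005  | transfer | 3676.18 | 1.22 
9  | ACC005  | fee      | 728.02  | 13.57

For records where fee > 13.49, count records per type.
SELECT type, COUNT(*)
FROM transactions
WHERE fee > 13.49
GROUP BY type

Note: WHERE filters rows before grouping.

Result:
  deposit: 1
  fee: 1
  transfer: 3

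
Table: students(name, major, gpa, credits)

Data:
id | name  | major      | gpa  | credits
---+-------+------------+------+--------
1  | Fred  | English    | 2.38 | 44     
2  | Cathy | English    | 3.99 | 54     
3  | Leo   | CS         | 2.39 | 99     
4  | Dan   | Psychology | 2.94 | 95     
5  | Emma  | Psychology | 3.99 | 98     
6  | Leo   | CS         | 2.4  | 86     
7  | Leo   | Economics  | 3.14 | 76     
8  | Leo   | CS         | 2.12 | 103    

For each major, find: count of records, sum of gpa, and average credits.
SELECT major,
       COUNT(*) as cnt,
       SUM(gpa) as total_gpa,
       AVG(credits) as avg_credits
FROM students
GROUP BY major

Result:
  CS: 3 records, 6.91 total gpa, 96.00 avg credits
  Economics: 1 records, 3.14 total gpa, 76.00 avg credits
  English: 2 records, 6.37 total gpa, 49.00 avg credits
  Psychology: 2 records, 6.93 total gpa, 96.50 avg credits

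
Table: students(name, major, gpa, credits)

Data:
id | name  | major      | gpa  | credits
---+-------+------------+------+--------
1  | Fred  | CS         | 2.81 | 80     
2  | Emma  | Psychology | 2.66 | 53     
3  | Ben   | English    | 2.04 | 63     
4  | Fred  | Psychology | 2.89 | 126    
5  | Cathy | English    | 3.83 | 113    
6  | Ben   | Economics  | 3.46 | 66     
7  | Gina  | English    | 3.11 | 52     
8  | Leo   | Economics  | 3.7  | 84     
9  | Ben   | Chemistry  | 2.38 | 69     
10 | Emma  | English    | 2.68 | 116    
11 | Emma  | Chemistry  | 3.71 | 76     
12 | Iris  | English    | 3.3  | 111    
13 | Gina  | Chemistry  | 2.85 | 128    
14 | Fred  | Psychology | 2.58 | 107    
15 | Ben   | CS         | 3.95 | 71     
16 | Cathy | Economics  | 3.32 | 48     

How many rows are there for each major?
SELECT major, COUNT(*) as count
FROM students
GROUP BY major

Result:
  CS: 2
  Chemistry: 3
  Economics: 3
  English: 5
  Psychology: 3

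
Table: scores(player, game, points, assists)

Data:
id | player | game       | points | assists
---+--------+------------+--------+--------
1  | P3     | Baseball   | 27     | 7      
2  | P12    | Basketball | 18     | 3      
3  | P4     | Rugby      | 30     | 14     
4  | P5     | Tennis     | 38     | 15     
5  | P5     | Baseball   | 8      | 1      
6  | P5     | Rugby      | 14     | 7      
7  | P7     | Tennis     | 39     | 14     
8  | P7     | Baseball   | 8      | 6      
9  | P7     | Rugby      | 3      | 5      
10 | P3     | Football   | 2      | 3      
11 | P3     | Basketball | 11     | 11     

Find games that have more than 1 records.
SELECT game, COUNT(*) as cnt
FROM scores
GROUP BY game
HAVING COUNT(*) > 1

Result:
  Baseball: 3
  Basketball: 2
  Rugby: 3
  Tennis: 2

Note: HAVING filters groups after aggregation, WHERE filters rows before.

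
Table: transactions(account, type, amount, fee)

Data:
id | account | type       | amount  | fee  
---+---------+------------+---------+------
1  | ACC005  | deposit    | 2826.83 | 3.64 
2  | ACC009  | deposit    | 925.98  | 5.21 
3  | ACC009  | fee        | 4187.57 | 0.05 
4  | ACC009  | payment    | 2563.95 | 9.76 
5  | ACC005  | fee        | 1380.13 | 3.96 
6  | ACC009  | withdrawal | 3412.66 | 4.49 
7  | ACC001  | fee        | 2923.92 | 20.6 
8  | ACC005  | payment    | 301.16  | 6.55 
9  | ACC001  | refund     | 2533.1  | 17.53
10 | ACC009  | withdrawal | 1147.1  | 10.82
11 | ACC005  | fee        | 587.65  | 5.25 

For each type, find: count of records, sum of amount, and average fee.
SELECT type,
       COUNT(*) as cnt,
       SUM(amount) as total_amount,
       AVG(fee) as avg_fee
FROM transactions
GROUP BY type

Result:
  deposit: 2 records, 3752.81 total amount, 4.43 avg fee
  fee: 4 records, 9079.27 total amount, 7.47 avg fee
  payment: 2 records, 2865.11 total amount, 8.16 avg fee
  refund: 1 records, 2533.10 total amount, 17.53 avg fee
  withdrawal: 2 records, 4559.76 total amount, 7.66 avg fee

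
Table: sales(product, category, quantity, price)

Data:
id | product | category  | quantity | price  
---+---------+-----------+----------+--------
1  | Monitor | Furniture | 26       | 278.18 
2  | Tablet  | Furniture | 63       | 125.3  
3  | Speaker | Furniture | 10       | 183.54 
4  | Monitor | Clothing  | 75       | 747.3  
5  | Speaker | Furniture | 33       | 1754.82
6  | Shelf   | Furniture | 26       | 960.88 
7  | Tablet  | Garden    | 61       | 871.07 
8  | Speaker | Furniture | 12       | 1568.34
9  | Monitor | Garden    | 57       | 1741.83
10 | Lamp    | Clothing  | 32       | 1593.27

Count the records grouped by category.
SELECT category, COUNT(*) as count
FROM sales
GROUP BY category

Result:
  Clothing: 2
  Furniture: 6
  Garden: 2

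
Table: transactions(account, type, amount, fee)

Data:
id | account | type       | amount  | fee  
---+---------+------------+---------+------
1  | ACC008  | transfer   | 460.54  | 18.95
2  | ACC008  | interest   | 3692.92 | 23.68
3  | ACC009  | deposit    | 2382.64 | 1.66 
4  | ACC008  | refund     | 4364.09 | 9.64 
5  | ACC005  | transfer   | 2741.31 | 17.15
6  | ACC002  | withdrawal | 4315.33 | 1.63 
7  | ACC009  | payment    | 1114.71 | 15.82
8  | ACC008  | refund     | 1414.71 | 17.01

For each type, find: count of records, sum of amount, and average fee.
SELECT type,
       COUNT(*) as cnt,
       SUM(amount) as total_amount,
       AVG(fee) as avg_fee
FROM transactions
GROUP BY type

Result:
  deposit: 1 records, 2382.64 total amount, 1.66 avg fee
  interest: 1 records, 3692.92 total amount, 23.68 avg fee
  payment: 1 records, 1114.71 total amount, 15.82 avg fee
  refund: 2 records, 5778.80 total amount, 13.33 avg fee
  transfer: 2 records, 3201.85 total amount, 18.05 avg fee
  withdrawal: 1 records, 4315.33 total amount, 1.63 avg fee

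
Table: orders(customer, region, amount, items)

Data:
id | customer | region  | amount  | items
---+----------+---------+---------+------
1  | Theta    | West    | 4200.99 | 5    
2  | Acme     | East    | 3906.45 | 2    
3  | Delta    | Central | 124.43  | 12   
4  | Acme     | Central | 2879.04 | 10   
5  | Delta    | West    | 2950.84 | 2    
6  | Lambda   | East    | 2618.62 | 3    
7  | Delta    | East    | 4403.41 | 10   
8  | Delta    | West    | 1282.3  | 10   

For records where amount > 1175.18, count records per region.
SELECT region, COUNT(*)
FROM orders
WHERE amount > 1175.18
GROUP BY region

Note: WHERE filters rows before grouping.

Result:
  Central: 1
  East: 3
  West: 3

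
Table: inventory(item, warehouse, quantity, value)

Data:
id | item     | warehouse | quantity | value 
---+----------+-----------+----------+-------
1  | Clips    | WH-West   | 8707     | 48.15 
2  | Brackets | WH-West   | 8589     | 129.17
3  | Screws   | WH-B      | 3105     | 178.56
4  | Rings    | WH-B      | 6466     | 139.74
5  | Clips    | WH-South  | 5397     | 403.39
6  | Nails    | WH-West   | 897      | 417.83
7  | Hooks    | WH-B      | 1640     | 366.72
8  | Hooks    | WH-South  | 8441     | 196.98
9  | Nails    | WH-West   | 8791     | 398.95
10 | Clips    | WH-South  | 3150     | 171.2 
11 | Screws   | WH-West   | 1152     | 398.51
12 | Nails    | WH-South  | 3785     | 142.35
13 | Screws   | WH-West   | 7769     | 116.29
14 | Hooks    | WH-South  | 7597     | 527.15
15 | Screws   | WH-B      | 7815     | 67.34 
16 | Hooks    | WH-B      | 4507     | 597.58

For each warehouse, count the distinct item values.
SELECT warehouse, COUNT(DISTINCT item)
FROM inventory
GROUP BY warehouse

Result:
  WH-B: 3 distinct
  WH-South: 3 distinct
  WH-West: 4 distinct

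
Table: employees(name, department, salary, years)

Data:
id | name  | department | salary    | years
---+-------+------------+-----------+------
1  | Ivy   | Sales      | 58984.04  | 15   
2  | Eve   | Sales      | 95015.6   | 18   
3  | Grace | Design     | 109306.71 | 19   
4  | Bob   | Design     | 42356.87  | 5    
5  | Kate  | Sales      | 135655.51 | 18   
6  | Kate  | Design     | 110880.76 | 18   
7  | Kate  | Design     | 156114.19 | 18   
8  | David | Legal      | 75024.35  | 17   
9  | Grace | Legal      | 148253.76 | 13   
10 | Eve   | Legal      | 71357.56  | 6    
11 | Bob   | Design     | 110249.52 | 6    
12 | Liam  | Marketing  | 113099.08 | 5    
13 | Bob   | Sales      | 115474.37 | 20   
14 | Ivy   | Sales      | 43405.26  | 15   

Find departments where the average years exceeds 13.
SELECT department, AVG(years)
FROM employees
GROUP BY department
HAVING AVG(years) > 13

Result:
  Design: avg=13.20
  Sales: avg=17.20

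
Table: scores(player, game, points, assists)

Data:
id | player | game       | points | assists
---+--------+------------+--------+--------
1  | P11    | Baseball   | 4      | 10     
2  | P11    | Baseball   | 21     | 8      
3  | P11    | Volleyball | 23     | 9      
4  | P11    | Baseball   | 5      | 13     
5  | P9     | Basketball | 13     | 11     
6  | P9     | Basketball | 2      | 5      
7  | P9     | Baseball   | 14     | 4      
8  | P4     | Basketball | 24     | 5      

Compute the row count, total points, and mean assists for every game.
SELECT game,
       COUNT(*) as cnt,
       SUM(points) as total_points,
       AVG(assists) as avg_assists
FROM scores
GROUP BY game

Result:
  Baseball: 4 records, 44 total points, 8.75 avg assists
  Basketball: 3 records, 39 total points, 7.00 avg assists
  Volleyball: 1 records, 23 total points, 9.00 avg assists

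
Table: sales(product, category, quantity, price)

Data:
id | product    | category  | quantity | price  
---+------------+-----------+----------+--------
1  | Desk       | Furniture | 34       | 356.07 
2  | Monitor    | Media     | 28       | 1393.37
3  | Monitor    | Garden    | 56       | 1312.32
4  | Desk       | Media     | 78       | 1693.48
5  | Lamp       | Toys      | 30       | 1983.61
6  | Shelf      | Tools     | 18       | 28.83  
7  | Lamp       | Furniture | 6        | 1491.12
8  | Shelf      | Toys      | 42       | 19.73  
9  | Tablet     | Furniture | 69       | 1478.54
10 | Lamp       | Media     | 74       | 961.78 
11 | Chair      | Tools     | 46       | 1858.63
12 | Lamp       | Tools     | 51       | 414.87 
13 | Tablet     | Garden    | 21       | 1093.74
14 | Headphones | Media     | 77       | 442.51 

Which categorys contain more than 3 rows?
SELECT category, COUNT(*) as cnt
FROM sales
GROUP BY category
HAVING COUNT(*) > 3

Result:
  Media: 4

Note: HAVING filters groups after aggregation, WHERE filters rows before.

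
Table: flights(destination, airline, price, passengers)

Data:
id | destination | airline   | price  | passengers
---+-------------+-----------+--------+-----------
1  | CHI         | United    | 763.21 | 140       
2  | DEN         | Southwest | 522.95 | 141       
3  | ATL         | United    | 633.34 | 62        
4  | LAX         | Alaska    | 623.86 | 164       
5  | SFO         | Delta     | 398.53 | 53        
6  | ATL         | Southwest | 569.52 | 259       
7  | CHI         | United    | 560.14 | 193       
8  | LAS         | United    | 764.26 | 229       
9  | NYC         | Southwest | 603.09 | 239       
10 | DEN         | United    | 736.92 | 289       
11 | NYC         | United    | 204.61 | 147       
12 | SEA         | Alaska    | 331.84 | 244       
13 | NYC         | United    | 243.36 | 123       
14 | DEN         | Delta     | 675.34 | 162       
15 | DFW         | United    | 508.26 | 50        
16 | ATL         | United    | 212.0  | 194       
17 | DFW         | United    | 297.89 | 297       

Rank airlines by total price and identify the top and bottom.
SELECT airline, SUM(price)
FROM flights
GROUP BY airline
ORDER BY SUM(price)

All groups:
  Alaska: 955.70
  Delta: 1073.87
  Southwest: 1695.56
  United: 4923.99

Highest: United (4923.99)
Lowest: Alaska (955.70)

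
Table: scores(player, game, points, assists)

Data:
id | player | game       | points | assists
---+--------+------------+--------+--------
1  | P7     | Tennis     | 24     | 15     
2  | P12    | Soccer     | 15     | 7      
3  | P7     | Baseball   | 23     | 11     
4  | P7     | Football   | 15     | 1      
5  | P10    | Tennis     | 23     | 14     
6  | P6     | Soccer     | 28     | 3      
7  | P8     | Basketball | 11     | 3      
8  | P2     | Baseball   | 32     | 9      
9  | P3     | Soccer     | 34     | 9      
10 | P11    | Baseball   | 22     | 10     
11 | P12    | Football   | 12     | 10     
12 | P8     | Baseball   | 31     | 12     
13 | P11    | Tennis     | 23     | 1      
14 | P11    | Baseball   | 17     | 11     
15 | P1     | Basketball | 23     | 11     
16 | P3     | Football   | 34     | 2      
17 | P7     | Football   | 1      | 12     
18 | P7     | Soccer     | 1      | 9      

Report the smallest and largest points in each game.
SELECT game, MIN(points), MAX(points)
FROM scores
GROUP BY game

Result:
  Baseball: min=17, max=32
  Basketball: min=11, max=23
  Football: min=1, max=34
  Soccer: min=1, max=34
  Tennis: min=23, max=24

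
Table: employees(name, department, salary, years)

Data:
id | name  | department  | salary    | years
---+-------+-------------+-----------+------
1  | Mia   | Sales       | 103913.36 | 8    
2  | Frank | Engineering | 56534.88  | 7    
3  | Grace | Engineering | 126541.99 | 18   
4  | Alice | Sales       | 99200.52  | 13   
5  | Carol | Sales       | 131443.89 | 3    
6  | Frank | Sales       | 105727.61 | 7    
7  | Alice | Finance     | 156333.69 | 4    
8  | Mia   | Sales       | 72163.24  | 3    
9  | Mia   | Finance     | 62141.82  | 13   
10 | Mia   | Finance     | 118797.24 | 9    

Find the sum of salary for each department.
SELECT department, SUM(salary) as result
FROM employees
GROUP BY department

Result:
  Engineering: 183076.87
  Finance: 337272.75
  Sales: 512448.62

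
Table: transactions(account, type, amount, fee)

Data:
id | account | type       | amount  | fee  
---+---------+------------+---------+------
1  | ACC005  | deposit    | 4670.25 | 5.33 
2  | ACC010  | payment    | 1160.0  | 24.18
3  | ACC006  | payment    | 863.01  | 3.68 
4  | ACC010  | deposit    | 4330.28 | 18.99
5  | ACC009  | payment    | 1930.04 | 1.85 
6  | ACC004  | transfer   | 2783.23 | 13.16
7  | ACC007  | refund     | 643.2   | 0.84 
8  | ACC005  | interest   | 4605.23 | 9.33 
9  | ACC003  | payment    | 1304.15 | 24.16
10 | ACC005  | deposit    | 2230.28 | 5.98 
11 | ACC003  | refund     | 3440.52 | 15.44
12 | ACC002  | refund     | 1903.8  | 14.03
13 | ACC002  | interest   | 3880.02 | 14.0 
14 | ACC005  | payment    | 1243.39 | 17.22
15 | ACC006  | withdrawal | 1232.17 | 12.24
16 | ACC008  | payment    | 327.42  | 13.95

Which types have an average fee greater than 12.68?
SELECT type, AVG(fee)
FROM transactions
GROUP BY type
HAVING AVG(fee) > 12.68

Result:
  payment: avg=14.17
  transfer: avg=13.16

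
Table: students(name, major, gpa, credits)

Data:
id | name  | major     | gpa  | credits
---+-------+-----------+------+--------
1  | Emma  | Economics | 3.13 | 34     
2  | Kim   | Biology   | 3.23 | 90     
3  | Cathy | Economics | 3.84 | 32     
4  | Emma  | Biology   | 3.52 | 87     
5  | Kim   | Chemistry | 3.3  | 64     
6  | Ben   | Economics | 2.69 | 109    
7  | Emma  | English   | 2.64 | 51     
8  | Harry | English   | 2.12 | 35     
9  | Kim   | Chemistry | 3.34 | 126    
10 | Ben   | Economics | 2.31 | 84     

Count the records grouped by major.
SELECT major, COUNT(*) as count
FROM students
GROUP BY major

Result:
  Biology: 2
  Chemistry: 2
  Economics: 4
  English: 2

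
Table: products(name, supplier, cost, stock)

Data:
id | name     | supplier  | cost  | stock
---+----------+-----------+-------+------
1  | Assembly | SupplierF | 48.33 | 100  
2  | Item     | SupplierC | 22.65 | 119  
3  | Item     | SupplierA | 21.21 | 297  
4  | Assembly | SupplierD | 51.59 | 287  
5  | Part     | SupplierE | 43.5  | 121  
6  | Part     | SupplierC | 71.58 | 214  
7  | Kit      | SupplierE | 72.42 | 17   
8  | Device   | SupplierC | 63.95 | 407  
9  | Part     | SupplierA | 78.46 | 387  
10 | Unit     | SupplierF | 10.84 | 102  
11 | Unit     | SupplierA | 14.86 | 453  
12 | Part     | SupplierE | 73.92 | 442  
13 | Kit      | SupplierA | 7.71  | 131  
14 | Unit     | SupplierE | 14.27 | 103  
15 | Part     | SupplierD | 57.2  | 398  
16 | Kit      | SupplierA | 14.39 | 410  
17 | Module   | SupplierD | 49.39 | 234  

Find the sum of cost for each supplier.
SELECT supplier, SUM(cost) as result
FROM products
GROUP BY supplier

Result:
  SupplierA: 136.63
  SupplierC: 158.18
  SupplierD: 158.18
  SupplierE: 204.11
  SupplierF: 59.17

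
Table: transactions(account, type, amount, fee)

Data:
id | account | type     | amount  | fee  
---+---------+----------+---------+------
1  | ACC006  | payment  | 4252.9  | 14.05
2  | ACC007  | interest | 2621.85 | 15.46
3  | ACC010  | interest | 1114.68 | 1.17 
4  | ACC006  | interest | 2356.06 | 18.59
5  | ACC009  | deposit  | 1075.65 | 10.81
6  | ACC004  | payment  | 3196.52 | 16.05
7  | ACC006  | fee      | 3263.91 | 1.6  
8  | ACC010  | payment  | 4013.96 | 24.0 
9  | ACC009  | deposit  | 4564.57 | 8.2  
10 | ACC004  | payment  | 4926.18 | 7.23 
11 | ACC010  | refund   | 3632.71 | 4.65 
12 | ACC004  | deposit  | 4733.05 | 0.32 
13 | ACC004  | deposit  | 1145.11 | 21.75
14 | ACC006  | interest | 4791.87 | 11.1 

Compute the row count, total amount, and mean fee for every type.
SELECT type,
       COUNT(*) as cnt,
       SUM(amount) as total_amount,
       AVG(fee) as avg_fee
FROM transactions
GROUP BY type

Result:
  deposit: 4 records, 11518.38 total amount, 10.27 avg fee
  fee: 1 records, 3263.91 total amount, 1.60 avg fee
  interest: 4 records, 10884.46 total amount, 11.58 avg fee
  payment: 4 records, 16389.56 total amount, 15.33 avg fee
  refund: 1 records, 3632.71 total amount, 4.65 avg fee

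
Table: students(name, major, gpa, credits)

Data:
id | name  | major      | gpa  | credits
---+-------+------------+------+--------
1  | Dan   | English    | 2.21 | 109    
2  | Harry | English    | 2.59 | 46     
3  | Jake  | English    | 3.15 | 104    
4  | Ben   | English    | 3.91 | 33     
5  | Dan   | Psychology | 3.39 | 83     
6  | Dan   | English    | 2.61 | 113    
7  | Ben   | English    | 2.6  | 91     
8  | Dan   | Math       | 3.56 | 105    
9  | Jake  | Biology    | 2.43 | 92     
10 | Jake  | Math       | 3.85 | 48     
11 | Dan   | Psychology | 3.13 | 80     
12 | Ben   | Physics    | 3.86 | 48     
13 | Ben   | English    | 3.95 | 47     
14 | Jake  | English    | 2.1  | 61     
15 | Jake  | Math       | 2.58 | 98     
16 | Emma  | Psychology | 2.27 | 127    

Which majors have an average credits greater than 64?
SELECT major, AVG(credits)
FROM students
GROUP BY major
HAVING AVG(credits) > 64

Result:
  Biology: avg=92.00
  English: avg=75.50
  Math: avg=83.67
  Psychology: avg=96.67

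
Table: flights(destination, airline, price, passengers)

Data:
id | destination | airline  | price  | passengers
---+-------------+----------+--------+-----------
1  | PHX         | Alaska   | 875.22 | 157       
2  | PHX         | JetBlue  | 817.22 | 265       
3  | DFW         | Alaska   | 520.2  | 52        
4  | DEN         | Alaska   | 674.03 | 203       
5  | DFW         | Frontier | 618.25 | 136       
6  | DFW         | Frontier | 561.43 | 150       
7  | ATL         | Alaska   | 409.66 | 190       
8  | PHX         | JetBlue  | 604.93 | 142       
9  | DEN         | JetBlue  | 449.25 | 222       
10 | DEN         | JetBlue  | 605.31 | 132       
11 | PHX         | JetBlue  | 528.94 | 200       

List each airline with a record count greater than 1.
SELECT airline, COUNT(*) as cnt
FROM flights
GROUP BY airline
HAVING COUNT(*) > 1

Result:
  Alaska: 4
  Frontier: 2
  JetBlue: 5

Note: HAVING filters groups after aggregation, WHERE filters rows before.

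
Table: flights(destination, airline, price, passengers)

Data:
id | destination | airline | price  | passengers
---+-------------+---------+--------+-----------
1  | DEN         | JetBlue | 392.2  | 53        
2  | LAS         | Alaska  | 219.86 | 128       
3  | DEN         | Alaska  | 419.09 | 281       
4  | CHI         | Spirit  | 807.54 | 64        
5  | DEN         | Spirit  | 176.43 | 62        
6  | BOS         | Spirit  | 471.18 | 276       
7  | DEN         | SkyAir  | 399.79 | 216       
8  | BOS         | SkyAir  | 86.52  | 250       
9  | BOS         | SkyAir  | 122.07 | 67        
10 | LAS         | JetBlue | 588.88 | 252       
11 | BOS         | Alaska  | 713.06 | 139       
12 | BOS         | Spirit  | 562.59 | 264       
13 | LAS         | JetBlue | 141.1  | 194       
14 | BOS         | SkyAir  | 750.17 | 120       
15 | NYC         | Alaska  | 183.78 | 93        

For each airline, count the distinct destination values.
SELECT airline, COUNT(DISTINCT destination)
FROM flights
GROUP BY airline

Result:
  Alaska: 4 distinct
  JetBlue: 2 distinct
  SkyAir: 2 distinct
  Spirit: 3 distinct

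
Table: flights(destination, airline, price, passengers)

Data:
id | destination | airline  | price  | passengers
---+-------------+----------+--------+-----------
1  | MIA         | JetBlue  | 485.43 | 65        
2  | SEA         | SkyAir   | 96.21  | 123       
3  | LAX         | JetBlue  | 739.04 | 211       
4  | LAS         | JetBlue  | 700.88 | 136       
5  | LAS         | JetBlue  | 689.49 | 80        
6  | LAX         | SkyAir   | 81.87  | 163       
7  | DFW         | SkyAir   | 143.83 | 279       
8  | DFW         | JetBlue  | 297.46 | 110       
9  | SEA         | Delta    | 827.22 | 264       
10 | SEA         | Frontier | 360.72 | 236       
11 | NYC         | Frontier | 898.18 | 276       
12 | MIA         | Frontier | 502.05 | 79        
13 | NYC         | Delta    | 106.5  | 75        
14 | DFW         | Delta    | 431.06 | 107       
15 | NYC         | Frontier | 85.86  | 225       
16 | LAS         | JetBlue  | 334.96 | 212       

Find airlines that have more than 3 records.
SELECT airline, COUNT(*) as cnt
FROM flights
GROUP BY airline
HAVING COUNT(*) > 3

Result:
  Frontier: 4
  JetBlue: 6

Note: HAVING filters groups after aggregation, WHERE filters rows before.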